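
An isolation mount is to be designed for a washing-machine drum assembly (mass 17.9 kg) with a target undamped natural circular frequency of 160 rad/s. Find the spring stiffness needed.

458000 N/m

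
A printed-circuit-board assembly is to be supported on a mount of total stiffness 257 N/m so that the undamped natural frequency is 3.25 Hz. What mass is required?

0.616 kg

ω_n = 2πf_n = 2π × 3.25 = 20.42 rad/s.
m = k/ω_n² = 257/20.42² = 257/417.0 = 0.6163 kg.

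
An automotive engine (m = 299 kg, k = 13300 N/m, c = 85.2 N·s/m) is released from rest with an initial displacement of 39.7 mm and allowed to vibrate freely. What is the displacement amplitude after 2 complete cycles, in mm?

ζ = c/(2√(km)) = 85.2/(2√(13300 × 299)) = 85.2/3988 = 0.02136.
Logarithmic decrement δ = 2πζ/√(1 − ζ²) = 2π × 0.02136/√(1 − 0.000456) = 0.1343.
After n cycles, x_n/x₀ = e^(−nδ), so x_2 = 39.7 × e^(−2 × 0.1343) = 39.7 × 0.7645 = 30.35 mm.

30.4 mm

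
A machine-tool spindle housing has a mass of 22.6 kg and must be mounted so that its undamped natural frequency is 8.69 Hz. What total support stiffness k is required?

67400 N/m

ω_n = 2πf_n = 2π × 8.69 = 54.60 rad/s.
k = m·ω_n² = 22.6 × 54.60² = 22.6 × 2981 = 67380 N/m.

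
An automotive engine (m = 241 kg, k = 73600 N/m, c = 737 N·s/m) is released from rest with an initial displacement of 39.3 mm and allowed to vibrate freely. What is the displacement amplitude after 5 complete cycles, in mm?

ζ = c/(2√(km)) = 737/(2√(73600 × 241)) = 737/8423 = 0.08750.
Logarithmic decrement δ = 2πζ/√(1 − ζ²) = 2π × 0.08750/√(1 − 0.00766) = 0.5519.
After n cycles, x_n/x₀ = e^(−nδ), so x_5 = 39.3 × e^(−5 × 0.5519) = 39.3 × 0.06333 = 2.489 mm.

2.49 mm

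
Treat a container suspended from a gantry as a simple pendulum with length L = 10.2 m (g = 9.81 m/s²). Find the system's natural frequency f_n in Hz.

For a simple pendulum ω_n = √(g/L) = √(9.81/10.2) = √0.9618 = 0.9807 rad/s.
f_n = ω_n/(2π) = 0.9807/6.283 = 0.1561 Hz.

0.156 Hz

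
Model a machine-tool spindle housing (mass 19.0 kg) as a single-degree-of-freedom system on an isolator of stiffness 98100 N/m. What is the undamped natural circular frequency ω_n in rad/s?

ω_n = √(k/m) = √(98100/19.0) = √5163 = 71.86 rad/s.

71.9 rad/s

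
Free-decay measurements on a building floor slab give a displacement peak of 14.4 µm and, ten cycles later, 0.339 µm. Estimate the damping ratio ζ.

Logarithmic decrement δ = (1/n)·ln(x₀/x_n) = (1/10)·ln(14.4/0.339) = (1/10)·ln(42.48) = 0.3749.
ζ = δ/√(4π² + δ²) = 0.3749/√(39.48 + 0.141) = 0.3749/6.294 = 0.05956.

0.0596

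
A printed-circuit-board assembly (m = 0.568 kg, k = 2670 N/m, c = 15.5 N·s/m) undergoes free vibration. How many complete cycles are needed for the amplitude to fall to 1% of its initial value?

4 cycles

ζ = c/(2√(km)) = 15.5/(2√(2670 × 0.568)) = 15.5/77.89 = 0.1990.
Logarithmic decrement δ = 2πζ/√(1 − ζ²) = 2π × 0.1990/√(1 − 0.0396) = 1.276.
x_n/x₀ = e^(−nδ) ≤ 0.01; take ln: n ≥ ln(1/0.01)/δ = 4.605/1.276 = 3.609.
So 4 complete cycles are required.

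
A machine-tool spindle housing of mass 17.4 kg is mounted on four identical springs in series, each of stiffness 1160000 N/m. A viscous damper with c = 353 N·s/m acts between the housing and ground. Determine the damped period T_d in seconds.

0.0488 s

Series springs: 1/k_eq = 4/1160000, so k_eq = 1160000/4 = 290000 N/m.
ω_n = √(k_eq/m) = √(290000/17.4) = 129.1 rad/s.
Critical damping c_c = 2√(k_eq·m) = 2√(290000 × 17.4) = 4493 N·s/m, so ζ = c/c_c = 353/4493 = 0.07857.
ω_d = ω_n√(1 − ζ²) = 129.1 × √(1 − 0.00617) = 128.7 rad/s.
T_d = 2π/ω_d = 0.04882 s.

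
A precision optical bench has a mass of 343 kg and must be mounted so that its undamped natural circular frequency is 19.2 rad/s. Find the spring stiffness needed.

k = m·ω_n² = 343 × 19.20² = 343 × 368.6 = 126400 N/m.

126000 N/m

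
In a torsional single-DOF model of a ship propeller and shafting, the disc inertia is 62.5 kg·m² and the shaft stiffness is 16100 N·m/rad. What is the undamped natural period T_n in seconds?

0.391 s

ω_n = √(k_t/J) = √(16100/62.5) = √257.6 = 16.05 rad/s.
T_n = 2π/ω_n = 6.283/16.05 = 0.3915 s.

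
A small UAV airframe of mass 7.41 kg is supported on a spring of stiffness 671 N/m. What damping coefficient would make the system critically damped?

141 N·s/m

c_c = 2√(k·m) = 2√(671.0 × 7.41) = 2 × 70.51 = 141.0 N·s/m.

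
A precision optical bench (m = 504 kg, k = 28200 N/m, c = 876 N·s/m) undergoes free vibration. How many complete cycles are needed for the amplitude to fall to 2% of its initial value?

6 cycles

ζ = c/(2√(km)) = 876/(2√(28200 × 504)) = 876/7540 = 0.1162.
Logarithmic decrement δ = 2πζ/√(1 − ζ²) = 2π × 0.1162/√(1 − 0.0135) = 0.7350.
x_n/x₀ = e^(−nδ) ≤ 0.02; take ln: n ≥ ln(1/0.02)/δ = 3.912/0.7350 = 5.323.
So 6 complete cycles are required.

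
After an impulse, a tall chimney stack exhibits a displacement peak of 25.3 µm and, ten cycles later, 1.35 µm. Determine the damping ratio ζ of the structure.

0.0466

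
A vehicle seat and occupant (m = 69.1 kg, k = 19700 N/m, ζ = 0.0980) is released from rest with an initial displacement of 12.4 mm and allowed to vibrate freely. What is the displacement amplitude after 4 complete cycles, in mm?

1.04 mm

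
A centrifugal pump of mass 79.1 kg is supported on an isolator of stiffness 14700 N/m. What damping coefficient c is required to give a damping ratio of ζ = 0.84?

c_c = 2√(k·m) = 2√(14700 × 79.1) = 2157 N·s/m.
c = ζ·c_c = 0.84 × 2157 = 1812 N·s/m.

1810 N·s/m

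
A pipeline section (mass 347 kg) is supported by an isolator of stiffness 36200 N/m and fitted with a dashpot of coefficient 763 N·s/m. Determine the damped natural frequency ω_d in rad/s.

10.2 rad/s

ω_n = √(k/m) = √(36200/347) = 10.21 rad/s.
Critical damping c_c = 2√(k·m) = 2√(36200 × 347) = 7088 N·s/m, so ζ = c/c_c = 763/7088 = 0.1076.
ω_d = ω_n√(1 − ζ²) = 10.21 × √(1 − 0.0116) = 10.15 rad/s.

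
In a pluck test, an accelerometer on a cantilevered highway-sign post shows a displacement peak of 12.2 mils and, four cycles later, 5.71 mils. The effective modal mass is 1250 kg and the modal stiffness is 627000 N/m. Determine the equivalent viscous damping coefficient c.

Logarithmic decrement δ = (1/n)·ln(x₀/x_n) = (1/4)·ln(12.2/5.71) = (1/4)·ln(2.137) = 0.1898.
ζ = δ/√(4π² + δ²) = 0.1898/√(39.48 + 0.0360) = 0.1898/6.286 = 0.03019.
c = ζ · 2√(km) = 0.03019 × 2√(627000 × 1250) = 0.03019 × 55990 = 1691 N·s/m.

1690 N·s/m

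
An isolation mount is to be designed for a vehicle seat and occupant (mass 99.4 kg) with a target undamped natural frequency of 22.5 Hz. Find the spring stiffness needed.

ω_n = 2πf_n = 2π × 22.5 = 141.4 rad/s.
k = m·ω_n² = 99.4 × 141.4² = 99.4 × 19990 = 1987000 N/m.

1990000 N/m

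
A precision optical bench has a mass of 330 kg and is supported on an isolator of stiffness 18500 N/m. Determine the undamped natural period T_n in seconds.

ω_n = √(k/m) = √(18500/330) = √56.06 = 7.487 rad/s.
T_n = 2π/ω_n = 6.283/7.487 = 0.8392 s.

0.839 s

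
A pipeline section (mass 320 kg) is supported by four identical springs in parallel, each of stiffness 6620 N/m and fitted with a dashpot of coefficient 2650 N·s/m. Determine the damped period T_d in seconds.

0.776 s

Parallel springs add: k_eq = 4 × 6620 = 26480 N/m.
ω_n = √(k_eq/m) = √(26480/320) = 9.097 rad/s.
Critical damping c_c = 2√(k_eq·m) = 2√(26480 × 320) = 5822 N·s/m, so ζ = c/c_c = 2650/5822 = 0.4552.
ω_d = ω_n√(1 − ζ²) = 9.097 × √(1 − 0.207) = 8.100 rad/s.
T_d = 2π/ω_d = 0.7757 s.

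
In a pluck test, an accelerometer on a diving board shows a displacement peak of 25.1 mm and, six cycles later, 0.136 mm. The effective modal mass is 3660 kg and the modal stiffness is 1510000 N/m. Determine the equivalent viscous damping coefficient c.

20400 N·s/m

Logarithmic decrement δ = (1/n)·ln(x₀/x_n) = (1/6)·ln(25.1/0.136) = (1/6)·ln(184.6) = 0.8697.
ζ = δ/√(4π² + δ²) = 0.8697/√(39.48 + 0.756) = 0.8697/6.343 = 0.1371.
c = ζ · 2√(km) = 0.1371 × 2√(1510000 × 3660) = 0.1371 × 148700 = 20380 N·s/m.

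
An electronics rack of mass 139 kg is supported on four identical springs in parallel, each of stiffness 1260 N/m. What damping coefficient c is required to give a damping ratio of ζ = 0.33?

Parallel springs add: k_eq = 4 × 1260 = 5040 N/m.
c_c = 2√(k_eq·m) = 2√(5040 × 139) = 1674 N·s/m.
c = ζ·c_c = 0.33 × 1674 = 552.4 N·s/m.

552 N·s/m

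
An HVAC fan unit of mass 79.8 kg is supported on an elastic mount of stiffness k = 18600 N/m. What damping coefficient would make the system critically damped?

c_c = 2√(k·m) = 2√(18600 × 79.8) = 2 × 1218 = 2437 N·s/m.

2440 N·s/m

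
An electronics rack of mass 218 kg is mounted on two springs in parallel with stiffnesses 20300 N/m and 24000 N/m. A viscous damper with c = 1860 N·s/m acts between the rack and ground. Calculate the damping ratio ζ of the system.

0.299

Parallel springs add: k_eq = 20300 + 24000 = 44300 N/m.
ω_n = √(k_eq/m) = √(44300/218) = 14.26 rad/s.
Critical damping c_c = 2√(k_eq·m) = 2√(44300 × 218) = 6215 N·s/m, so ζ = c/c_c = 1860/6215 = 0.2993.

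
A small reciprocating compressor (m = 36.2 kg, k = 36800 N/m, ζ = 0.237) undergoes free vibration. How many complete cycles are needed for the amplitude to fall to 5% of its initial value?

Logarithmic decrement δ = 2πζ/√(1 − ζ²) = 2π × 0.2370/√(1 − 0.0562) = 1.533.
x_n/x₀ = e^(−nδ) ≤ 0.05; take ln: n ≥ ln(1/0.05)/δ = 2.996/1.533 = 1.954.
So 2 complete cycles are required.

2 cycles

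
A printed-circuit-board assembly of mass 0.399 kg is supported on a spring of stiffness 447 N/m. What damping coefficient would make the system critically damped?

c_c = 2√(k·m) = 2√(447.0 × 0.399) = 2 × 13.35 = 26.71 N·s/m.

26.7 N·s/m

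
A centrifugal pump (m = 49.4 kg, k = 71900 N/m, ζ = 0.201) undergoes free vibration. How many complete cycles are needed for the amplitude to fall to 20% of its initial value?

Logarithmic decrement δ = 2πζ/√(1 − ζ²) = 2π × 0.2010/√(1 − 0.0404) = 1.289.
x_n/x₀ = e^(−nδ) ≤ 0.2; take ln: n ≥ ln(1/0.2)/δ = 1.609/1.289 = 1.248.
So 2 complete cycles are required.

2 cycles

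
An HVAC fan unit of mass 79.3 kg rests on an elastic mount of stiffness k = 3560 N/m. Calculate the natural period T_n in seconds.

ω_n = √(k/m) = √(3560/79.3) = √44.89 = 6.700 rad/s.
T_n = 2π/ω_n = 6.283/6.700 = 0.9378 s.

0.938 s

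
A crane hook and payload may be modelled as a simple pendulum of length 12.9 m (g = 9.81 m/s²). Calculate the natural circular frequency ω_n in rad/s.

For a simple pendulum ω_n = √(g/L) = √(9.81/12.9) = √0.7605 = 0.8720 rad/s.

0.872 rad/s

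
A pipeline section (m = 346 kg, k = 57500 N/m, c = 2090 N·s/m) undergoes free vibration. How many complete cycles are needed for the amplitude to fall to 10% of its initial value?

ζ = c/(2√(km)) = 2090/(2√(57500 × 346)) = 2090/8921 = 0.2343.
Logarithmic decrement δ = 2πζ/√(1 − ζ²) = 2π × 0.2343/√(1 − 0.0549) = 1.514.
x_n/x₀ = e^(−nδ) ≤ 0.1; take ln: n ≥ ln(1/0.1)/δ = 2.303/1.514 = 1.521.
So 2 complete cycles are required.

2 cycles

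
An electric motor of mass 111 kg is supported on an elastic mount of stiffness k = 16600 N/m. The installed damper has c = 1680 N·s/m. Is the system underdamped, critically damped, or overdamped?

c_c = 2√(k·m) = 2715 N·s/m; ζ = c/c_c = 1680/2715 = 0.619.
Since ζ < 1 the system is underdamped.

underdamped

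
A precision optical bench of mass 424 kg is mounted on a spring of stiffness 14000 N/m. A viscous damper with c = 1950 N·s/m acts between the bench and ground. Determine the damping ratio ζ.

0.400

ω_n = √(k/m) = √(14000/424) = 5.746 rad/s.
Critical damping c_c = 2√(k·m) = 2√(14000 × 424) = 4873 N·s/m, so ζ = c/c_c = 1950/4873 = 0.4002.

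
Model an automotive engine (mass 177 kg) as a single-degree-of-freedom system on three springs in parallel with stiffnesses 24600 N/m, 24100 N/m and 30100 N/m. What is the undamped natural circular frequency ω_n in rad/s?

21.1 rad/s

Parallel springs add: k_eq = 24600 + 24100 + 30100 = 78800 N/m.
ω_n = √(k_eq/m) = √(78800/177) = √445.2 = 21.10 rad/s.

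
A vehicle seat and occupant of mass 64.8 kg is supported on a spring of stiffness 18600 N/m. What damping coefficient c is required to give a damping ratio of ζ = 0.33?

c_c = 2√(k·m) = 2√(18600 × 64.8) = 2196 N·s/m.
c = ζ·c_c = 0.33 × 2196 = 724.6 N·s/m.

725 N·s/m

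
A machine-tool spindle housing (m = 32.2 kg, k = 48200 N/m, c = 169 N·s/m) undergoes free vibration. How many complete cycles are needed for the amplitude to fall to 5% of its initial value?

ζ = c/(2√(km)) = 169/(2√(48200 × 32.2)) = 169/2492 = 0.06783.
Logarithmic decrement δ = 2πζ/√(1 − ζ²) = 2π × 0.06783/√(1 − 0.00460) = 0.4272.
x_n/x₀ = e^(−nδ) ≤ 0.05; take ln: n ≥ ln(1/0.05)/δ = 2.996/0.4272 = 7.013.
So 8 complete cycles are required.

8 cycles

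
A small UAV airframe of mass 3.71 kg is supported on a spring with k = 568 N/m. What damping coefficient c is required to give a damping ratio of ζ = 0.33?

30.3 N·s/m

c_c = 2√(k·m) = 2√(568.0 × 3.71) = 91.81 N·s/m.
c = ζ·c_c = 0.33 × 91.81 = 30.30 N·s/m.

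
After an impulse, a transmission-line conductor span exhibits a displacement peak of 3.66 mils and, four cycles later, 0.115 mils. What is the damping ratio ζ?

Logarithmic decrement δ = (1/n)·ln(x₀/x_n) = (1/4)·ln(3.66/0.115) = (1/4)·ln(31.83) = 0.8651.
ζ = δ/√(4π² + δ²) = 0.8651/√(39.48 + 0.748) = 0.8651/6.342 = 0.1364.

0.136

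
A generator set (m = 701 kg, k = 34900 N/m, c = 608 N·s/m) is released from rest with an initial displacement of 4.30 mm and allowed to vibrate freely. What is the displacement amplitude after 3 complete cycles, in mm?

1.35 mm

ζ = c/(2√(km)) = 608/(2√(34900 × 701)) = 608/9892 = 0.06146.
Logarithmic decrement δ = 2πζ/√(1 − ζ²) = 2π × 0.06146/√(1 − 0.00378) = 0.3869.
After n cycles, x_n/x₀ = e^(−nδ), so x_3 = 4.30 × e^(−3 × 0.3869) = 4.30 × 0.3133 = 1.347 mm.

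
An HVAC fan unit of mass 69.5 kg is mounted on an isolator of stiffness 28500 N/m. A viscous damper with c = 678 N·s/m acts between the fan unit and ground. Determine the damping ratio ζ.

0.241

ω_n = √(k/m) = √(28500/69.5) = 20.25 rad/s.
Critical damping c_c = 2√(k·m) = 2√(28500 × 69.5) = 2815 N·s/m, so ζ = c/c_c = 678/2815 = 0.2409.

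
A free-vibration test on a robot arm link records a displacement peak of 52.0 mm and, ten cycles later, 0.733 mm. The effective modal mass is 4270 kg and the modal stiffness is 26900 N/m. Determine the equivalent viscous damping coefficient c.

1450 N·s/m

Logarithmic decrement δ = (1/n)·ln(x₀/x_n) = (1/10)·ln(52.0/0.733) = (1/10)·ln(70.94) = 0.4262.
ζ = δ/√(4π² + δ²) = 0.4262/√(39.48 + 0.182) = 0.4262/6.298 = 0.06767.
c = ζ · 2√(km) = 0.06767 × 2√(26900 × 4270) = 0.06767 × 21430 = 1451 N·s/m.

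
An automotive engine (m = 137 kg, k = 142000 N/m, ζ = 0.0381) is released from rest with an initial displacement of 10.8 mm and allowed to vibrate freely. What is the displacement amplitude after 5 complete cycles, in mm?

Logarithmic decrement δ = 2πζ/√(1 − ζ²) = 2π × 0.03810/√(1 − 0.00145) = 0.2396.
After n cycles, x_n/x₀ = e^(−nδ), so x_5 = 10.8 × e^(−5 × 0.2396) = 10.8 × 0.3019 = 3.260 mm.

3.26 mm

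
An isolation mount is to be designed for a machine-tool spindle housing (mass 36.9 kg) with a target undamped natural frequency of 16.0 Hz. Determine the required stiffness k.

ω_n = 2πf_n = 2π × 16.0 = 100.5 rad/s.
k = m·ω_n² = 36.9 × 100.5² = 36.9 × 10110 = 372900 N/m.

373000 N/m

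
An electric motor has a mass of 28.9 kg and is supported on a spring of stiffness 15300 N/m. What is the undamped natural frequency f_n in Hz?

3.66 Hz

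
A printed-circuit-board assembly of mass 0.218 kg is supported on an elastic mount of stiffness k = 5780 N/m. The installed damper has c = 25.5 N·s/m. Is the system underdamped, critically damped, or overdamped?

underdamped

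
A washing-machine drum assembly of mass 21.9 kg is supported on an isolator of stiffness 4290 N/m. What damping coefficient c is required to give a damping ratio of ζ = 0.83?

c_c = 2√(k·m) = 2√(4290 × 21.9) = 613.0 N·s/m.
c = ζ·c_c = 0.83 × 613.0 = 508.8 N·s/m.

509 N·s/m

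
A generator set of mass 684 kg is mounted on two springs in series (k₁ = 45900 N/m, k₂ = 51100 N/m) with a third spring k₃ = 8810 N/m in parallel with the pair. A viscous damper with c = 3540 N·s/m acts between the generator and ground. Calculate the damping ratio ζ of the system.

Series pair: k_s = k₁k₂/(k₁+k₂) = (45900)(51100)/(45900 + 51100) = 24180 N/m. In parallel with k₃: k_eq = 24180 + 8810 = 32990 N/m.
ω_n = √(k_eq/m) = √(32990/684) = 6.945 rad/s.
Critical damping c_c = 2√(k_eq·m) = 2√(32990 × 684) = 9501 N·s/m, so ζ = c/c_c = 3540/9501 = 0.3726.

0.373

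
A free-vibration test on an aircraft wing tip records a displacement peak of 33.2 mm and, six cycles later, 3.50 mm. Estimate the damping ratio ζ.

0.0596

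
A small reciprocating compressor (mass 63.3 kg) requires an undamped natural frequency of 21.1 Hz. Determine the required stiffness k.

1110000 N/m

ω_n = 2πf_n = 2π × 21.1 = 132.6 rad/s.
k = m·ω_n² = 63.3 × 132.6² = 63.3 × 17580 = 1113000 N/m.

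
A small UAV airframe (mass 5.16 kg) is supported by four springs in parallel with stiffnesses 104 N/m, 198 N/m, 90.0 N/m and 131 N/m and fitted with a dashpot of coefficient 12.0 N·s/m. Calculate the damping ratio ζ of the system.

0.115

Parallel springs add: k_eq = 104 + 198 + 90.0 + 131 = 523.0 N/m.
ω_n = √(k_eq/m) = √(523.0/5.16) = 10.07 rad/s.
Critical damping c_c = 2√(k_eq·m) = 2√(523.0 × 5.16) = 103.9 N·s/m, so ζ = c/c_c = 12.0/103.9 = 0.1155.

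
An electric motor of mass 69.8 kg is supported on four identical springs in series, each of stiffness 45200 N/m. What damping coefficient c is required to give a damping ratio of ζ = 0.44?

Series springs: 1/k_eq = 4/45200, so k_eq = 45200/4 = 11300 N/m.
c_c = 2√(k_eq·m) = 2√(11300 × 69.8) = 1776 N·s/m.
c = ζ·c_c = 0.44 × 1776 = 781.5 N·s/m.

782 N·s/m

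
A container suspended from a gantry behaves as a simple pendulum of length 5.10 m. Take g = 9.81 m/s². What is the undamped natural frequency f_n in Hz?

For a simple pendulum ω_n = √(g/L) = √(9.81/5.10) = √1.924 = 1.387 rad/s.
f_n = ω_n/(2π) = 1.387/6.283 = 0.2207 Hz.

0.221 Hz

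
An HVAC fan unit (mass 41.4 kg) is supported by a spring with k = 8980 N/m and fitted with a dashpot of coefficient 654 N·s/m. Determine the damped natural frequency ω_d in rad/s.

ω_n = √(k/m) = √(8980/41.4) = 14.73 rad/s.
Critical damping c_c = 2√(k·m) = 2√(8980 × 41.4) = 1219 N·s/m, so ζ = c/c_c = 654/1219 = 0.5363.
ω_d = ω_n√(1 − ζ²) = 14.73 × √(1 − 0.288) = 12.43 rad/s.

12.4 rad/s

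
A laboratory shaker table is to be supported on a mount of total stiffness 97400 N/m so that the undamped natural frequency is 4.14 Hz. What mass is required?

ω_n = 2πf_n = 2π × 4.14 = 26.01 rad/s.
m = k/ω_n² = 97400/26.01² = 97400/676.6 = 143.9 kg.

144 kg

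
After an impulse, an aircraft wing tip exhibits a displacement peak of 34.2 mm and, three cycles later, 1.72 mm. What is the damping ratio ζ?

0.157

Logarithmic decrement δ = (1/n)·ln(x₀/x_n) = (1/3)·ln(34.2/1.72) = (1/3)·ln(19.88) = 0.9966.
ζ = δ/√(4π² + δ²) = 0.9966/√(39.48 + 0.993) = 0.9966/6.362 = 0.1567.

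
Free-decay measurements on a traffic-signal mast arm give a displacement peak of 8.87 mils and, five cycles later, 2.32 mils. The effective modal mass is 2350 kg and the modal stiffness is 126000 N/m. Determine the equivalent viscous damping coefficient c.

Logarithmic decrement δ = (1/n)·ln(x₀/x_n) = (1/5)·ln(8.87/2.32) = (1/5)·ln(3.823) = 0.2682.
ζ = δ/√(4π² + δ²) = 0.2682/√(39.48 + 0.0719) = 0.2682/6.289 = 0.04265.
c = ζ · 2√(km) = 0.04265 × 2√(126000 × 2350) = 0.04265 × 34420 = 1468 N·s/m.

1470 N·s/m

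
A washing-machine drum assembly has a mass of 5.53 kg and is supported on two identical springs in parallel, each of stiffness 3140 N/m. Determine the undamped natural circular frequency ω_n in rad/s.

33.7 rad/s

Parallel springs add: k_eq = 2 × 3140 = 6280 N/m.
ω_n = √(k_eq/m) = √(6280/5.53) = √1136 = 33.70 rad/s.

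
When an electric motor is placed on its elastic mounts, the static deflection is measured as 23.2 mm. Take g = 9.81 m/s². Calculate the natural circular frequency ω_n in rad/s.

ω_n = √(g/δ_st) = √(9.81/0.0232) = √422.8 = 20.56 rad/s.

20.6 rad/s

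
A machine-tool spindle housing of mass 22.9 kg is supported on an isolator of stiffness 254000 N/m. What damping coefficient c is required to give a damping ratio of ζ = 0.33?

1590 N·s/m

c_c = 2√(k·m) = 2√(254000 × 22.9) = 4824 N·s/m.
c = ζ·c_c = 0.33 × 4824 = 1592 N·s/m.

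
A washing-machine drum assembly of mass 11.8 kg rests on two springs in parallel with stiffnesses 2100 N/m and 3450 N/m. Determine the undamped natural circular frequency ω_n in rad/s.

Parallel springs add: k_eq = 2100 + 3450 = 5550 N/m.
ω_n = √(k_eq/m) = √(5550/11.8) = √470.3 = 21.69 rad/s.

21.7 rad/s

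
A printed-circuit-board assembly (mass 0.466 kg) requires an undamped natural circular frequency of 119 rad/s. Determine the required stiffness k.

6600 N/m

k = m·ω_n² = 0.466 × 119.0² = 0.466 × 14160 = 6599 N/m.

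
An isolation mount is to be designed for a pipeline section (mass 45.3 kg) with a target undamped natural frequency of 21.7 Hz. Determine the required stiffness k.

842000 N/m

ω_n = 2πf_n = 2π × 21.7 = 136.3 rad/s.
k = m·ω_n² = 45.3 × 136.3² = 45.3 × 18590 = 842100 N/m.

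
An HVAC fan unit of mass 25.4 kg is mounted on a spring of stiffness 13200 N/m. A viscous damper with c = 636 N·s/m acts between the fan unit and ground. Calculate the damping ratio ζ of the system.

ω_n = √(k/m) = √(13200/25.4) = 22.80 rad/s.
Critical damping c_c = 2√(k·m) = 2√(13200 × 25.4) = 1158 N·s/m, so ζ = c/c_c = 636/1158 = 0.5492.

0.549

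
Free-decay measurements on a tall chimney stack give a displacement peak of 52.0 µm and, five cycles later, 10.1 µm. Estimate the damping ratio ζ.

Logarithmic decrement δ = (1/n)·ln(x₀/x_n) = (1/5)·ln(52.0/10.1) = (1/5)·ln(5.149) = 0.3277.
ζ = δ/√(4π² + δ²) = 0.3277/√(39.48 + 0.107) = 0.3277/6.292 = 0.05209.

0.0521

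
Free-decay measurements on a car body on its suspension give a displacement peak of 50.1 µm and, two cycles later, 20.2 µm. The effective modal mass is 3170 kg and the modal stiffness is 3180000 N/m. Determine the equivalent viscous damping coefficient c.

14500 N·s/m

Logarithmic decrement δ = (1/n)·ln(x₀/x_n) = (1/2)·ln(50.1/20.2) = (1/2)·ln(2.480) = 0.4542.
ζ = δ/√(4π² + δ²) = 0.4542/√(39.48 + 0.206) = 0.4542/6.300 = 0.07210.
c = ζ · 2√(km) = 0.07210 × 2√(3180000 × 3170) = 0.07210 × 200800 = 14480 N·s/m.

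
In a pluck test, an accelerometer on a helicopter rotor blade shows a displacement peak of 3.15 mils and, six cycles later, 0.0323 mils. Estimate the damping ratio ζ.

Logarithmic decrement δ = (1/n)·ln(x₀/x_n) = (1/6)·ln(3.15/0.0323) = (1/6)·ln(97.52) = 0.7633.
ζ = δ/√(4π² + δ²) = 0.7633/√(39.48 + 0.583) = 0.7633/6.329 = 0.1206.

0.121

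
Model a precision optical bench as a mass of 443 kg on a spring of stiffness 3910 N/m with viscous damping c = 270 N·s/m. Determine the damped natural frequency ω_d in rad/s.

2.96 rad/s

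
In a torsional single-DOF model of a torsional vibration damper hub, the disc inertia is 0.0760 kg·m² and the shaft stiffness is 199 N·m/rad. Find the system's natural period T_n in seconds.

0.123 s

ω_n = √(k_t/J) = √(199/0.0760) = √2618 = 51.17 rad/s.
T_n = 2π/ω_n = 6.283/51.17 = 0.1228 s.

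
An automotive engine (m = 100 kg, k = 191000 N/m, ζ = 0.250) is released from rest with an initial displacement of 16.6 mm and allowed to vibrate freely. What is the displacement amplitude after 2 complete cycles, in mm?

Logarithmic decrement δ = 2πζ/√(1 − ζ²) = 2π × 0.2500/√(1 − 0.0625) = 1.622.
After n cycles, x_n/x₀ = e^(−nδ), so x_2 = 16.6 × e^(−2 × 1.622) = 16.6 × 0.03898 = 0.6471 mm.

0.647 mm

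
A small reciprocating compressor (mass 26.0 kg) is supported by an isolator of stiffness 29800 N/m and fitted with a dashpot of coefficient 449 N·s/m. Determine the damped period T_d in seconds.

0.192 s

ω_n = √(k/m) = √(29800/26.0) = 33.85 rad/s.
Critical damping c_c = 2√(k·m) = 2√(29800 × 26.0) = 1760 N·s/m, so ζ = c/c_c = 449/1760 = 0.2550.
ω_d = ω_n√(1 − ζ²) = 33.85 × √(1 − 0.0650) = 32.74 rad/s.
T_d = 2π/ω_d = 0.1919 s.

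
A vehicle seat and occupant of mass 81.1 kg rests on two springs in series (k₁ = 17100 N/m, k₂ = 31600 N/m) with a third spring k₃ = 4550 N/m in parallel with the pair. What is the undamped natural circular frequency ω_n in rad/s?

13.9 rad/s

Series pair: k_s = k₁k₂/(k₁+k₂) = (17100)(31600)/(17100 + 31600) = 11100 N/m. In parallel with k₃: k_eq = 11100 + 4550 = 15650 N/m.
ω_n = √(k_eq/m) = √(15650/81.1) = √192.9 = 13.89 rad/s.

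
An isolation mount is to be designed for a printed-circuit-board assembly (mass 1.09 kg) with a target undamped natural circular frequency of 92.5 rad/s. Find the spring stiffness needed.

9330 N/m

k = m·ω_n² = 1.09 × 92.50² = 1.09 × 8556 = 9326 N/m.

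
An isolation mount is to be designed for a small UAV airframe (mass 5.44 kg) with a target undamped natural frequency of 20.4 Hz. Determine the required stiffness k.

89400 N/m

ω_n = 2πf_n = 2π × 20.4 = 128.2 rad/s.
k = m·ω_n² = 5.44 × 128.2² = 5.44 × 16430 = 89380 N/m.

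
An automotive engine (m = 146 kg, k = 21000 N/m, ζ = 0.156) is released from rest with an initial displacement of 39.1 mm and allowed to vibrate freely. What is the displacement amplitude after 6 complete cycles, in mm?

0.101 mm

Logarithmic decrement δ = 2πζ/√(1 − ζ²) = 2π × 0.1560/√(1 − 0.0243) = 0.9923.
After n cycles, x_n/x₀ = e^(−nδ), so x_6 = 39.1 × e^(−6 × 0.9923) = 39.1 × 0.002596 = 0.1015 mm.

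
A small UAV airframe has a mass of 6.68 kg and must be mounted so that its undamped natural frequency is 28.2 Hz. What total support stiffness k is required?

ω_n = 2πf_n = 2π × 28.2 = 177.2 rad/s.
k = m·ω_n² = 6.68 × 177.2² = 6.68 × 31390 = 209700 N/m.

210000 N/m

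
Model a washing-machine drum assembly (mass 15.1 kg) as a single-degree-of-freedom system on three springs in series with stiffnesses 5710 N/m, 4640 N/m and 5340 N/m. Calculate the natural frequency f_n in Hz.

1.70 Hz

Series springs: 1/k_eq = 1/5710 + 1/4640 + 1/5340 = 0.0005779, so k_eq = 1730 N/m.
ω_n = √(k_eq/m) = √(1730/15.1) = √114.6 = 10.70 rad/s.
f_n = ω_n/(2π) = 10.70/6.283 = 1.704 Hz.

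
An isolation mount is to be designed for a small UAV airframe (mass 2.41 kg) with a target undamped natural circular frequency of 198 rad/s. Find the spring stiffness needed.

94500 N/m

k = m·ω_n² = 2.41 × 198.0² = 2.41 × 39200 = 94480 N/m.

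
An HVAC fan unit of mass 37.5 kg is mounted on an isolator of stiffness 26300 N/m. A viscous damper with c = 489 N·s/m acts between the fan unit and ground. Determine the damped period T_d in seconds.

ω_n = √(k/m) = √(26300/37.5) = 26.48 rad/s.
Critical damping c_c = 2√(k·m) = 2√(26300 × 37.5) = 1986 N·s/m, so ζ = c/c_c = 489/1986 = 0.2462.
ω_d = ω_n√(1 − ζ²) = 26.48 × √(1 − 0.0606) = 25.67 rad/s.
T_d = 2π/ω_d = 0.2448 s.

0.245 s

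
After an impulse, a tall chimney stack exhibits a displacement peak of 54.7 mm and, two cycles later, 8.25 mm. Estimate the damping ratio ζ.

0.149

Logarithmic decrement δ = (1/n)·ln(x₀/x_n) = (1/2)·ln(54.7/8.25) = (1/2)·ln(6.630) = 0.9458.
ζ = δ/√(4π² + δ²) = 0.9458/√(39.48 + 0.895) = 0.9458/6.354 = 0.1489.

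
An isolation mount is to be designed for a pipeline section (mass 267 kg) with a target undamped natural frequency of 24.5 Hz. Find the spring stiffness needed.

6330000 N/m

ω_n = 2πf_n = 2π × 24.5 = 153.9 rad/s.
k = m·ω_n² = 267 × 153.9² = 267 × 23700 = 6327000 N/m.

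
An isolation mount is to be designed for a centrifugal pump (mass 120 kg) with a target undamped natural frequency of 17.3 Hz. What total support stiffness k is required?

ω_n = 2πf_n = 2π × 17.3 = 108.7 rad/s.
k = m·ω_n² = 120 × 108.7² = 120 × 11820 = 1418000 N/m.

1420000 N/m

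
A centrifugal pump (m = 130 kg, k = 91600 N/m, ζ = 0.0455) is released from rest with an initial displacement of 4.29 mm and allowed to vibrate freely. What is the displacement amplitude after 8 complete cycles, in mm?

Logarithmic decrement δ = 2πζ/√(1 − ζ²) = 2π × 0.04550/√(1 − 0.00207) = 0.2862.
After n cycles, x_n/x₀ = e^(−nδ), so x_8 = 4.29 × e^(−8 × 0.2862) = 4.29 × 0.1013 = 0.4347 mm.

0.435 mm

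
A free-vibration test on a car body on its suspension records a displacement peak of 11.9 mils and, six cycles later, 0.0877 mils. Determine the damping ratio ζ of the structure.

0.129

Logarithmic decrement δ = (1/n)·ln(x₀/x_n) = (1/6)·ln(11.9/0.0877) = (1/6)·ln(135.7) = 0.8184.
ζ = δ/√(4π² + δ²) = 0.8184/√(39.48 + 0.670) = 0.8184/6.336 = 0.1292.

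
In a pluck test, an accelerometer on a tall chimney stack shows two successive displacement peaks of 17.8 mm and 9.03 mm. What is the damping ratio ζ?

0.107

Logarithmic decrement δ = (1/n)·ln(x₀/x_n) = (1/1)·ln(17.8/9.03) = (1/1)·ln(1.971) = 0.6786.
ζ = δ/√(4π² + δ²) = 0.6786/√(39.48 + 0.461) = 0.6786/6.320 = 0.1074.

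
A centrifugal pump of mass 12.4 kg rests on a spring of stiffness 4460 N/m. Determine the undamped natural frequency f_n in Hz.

ω_n = √(k/m) = √(4460/12.4) = √359.7 = 18.97 rad/s.
f_n = ω_n/(2π) = 18.97/6.283 = 3.018 Hz.

3.02 Hz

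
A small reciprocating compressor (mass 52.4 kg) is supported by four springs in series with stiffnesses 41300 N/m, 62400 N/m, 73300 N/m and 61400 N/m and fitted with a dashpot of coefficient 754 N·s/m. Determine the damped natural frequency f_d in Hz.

2.36 Hz

Series springs: 1/k_eq = 1/41300 + 1/62400 + 1/73300 + 1/61400 = 7.017×10^-5, so k_eq = 14250 N/m.
ω_n = √(k_eq/m) = √(14250/52.4) = 16.49 rad/s.
Critical damping c_c = 2√(k_eq·m) = 2√(14250 × 52.4) = 1728 N·s/m, so ζ = c/c_c = 754/1728 = 0.4363.
ω_d = ω_n√(1 − ζ²) = 16.49 × √(1 − 0.190) = 14.84 rad/s.
f_d = ω_d/(2π) = 2.362 Hz.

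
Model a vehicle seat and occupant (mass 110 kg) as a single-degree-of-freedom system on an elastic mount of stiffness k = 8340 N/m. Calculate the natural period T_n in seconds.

ω_n = √(k/m) = √(8340/110) = √75.82 = 8.707 rad/s.
T_n = 2π/ω_n = 6.283/8.707 = 0.7216 s.

0.722 s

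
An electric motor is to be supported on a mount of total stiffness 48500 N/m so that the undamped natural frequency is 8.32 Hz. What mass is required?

ω_n = 2πf_n = 2π × 8.32 = 52.28 rad/s.
m = k/ω_n² = 48500/52.28² = 48500/2733 = 17.75 kg.

17.7 kg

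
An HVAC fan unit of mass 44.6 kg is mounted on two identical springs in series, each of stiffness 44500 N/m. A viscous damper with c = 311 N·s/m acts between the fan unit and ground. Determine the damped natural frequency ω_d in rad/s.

Series springs: 1/k_eq = 2/44500, so k_eq = 44500/2 = 22250 N/m.
ω_n = √(k_eq/m) = √(22250/44.6) = 22.34 rad/s.
Critical damping c_c = 2√(k_eq·m) = 2√(22250 × 44.6) = 1992 N·s/m, so ζ = c/c_c = 311/1992 = 0.1561.
ω_d = ω_n√(1 − ζ²) = 22.34 × √(1 − 0.0244) = 22.06 rad/s.

22.1 rad/s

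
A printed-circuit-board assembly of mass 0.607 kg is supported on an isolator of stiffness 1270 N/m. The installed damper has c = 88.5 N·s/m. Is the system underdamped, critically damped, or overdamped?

c_c = 2√(k·m) = 55.53 N·s/m; ζ = c/c_c = 88.5/55.53 = 1.59.
Since ζ > 1 the system is overdamped.

overdamped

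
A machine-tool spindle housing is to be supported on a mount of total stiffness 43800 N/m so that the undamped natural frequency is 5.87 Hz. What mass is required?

32.2 kg

ω_n = 2πf_n = 2π × 5.87 = 36.88 rad/s.
m = k/ω_n² = 43800/36.88² = 43800/1360 = 32.20 kg.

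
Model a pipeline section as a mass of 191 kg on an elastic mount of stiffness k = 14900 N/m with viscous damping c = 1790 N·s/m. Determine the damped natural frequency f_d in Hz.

ω_n = √(k/m) = √(14900/191) = 8.832 rad/s.
Critical damping c_c = 2√(k·m) = 2√(14900 × 191) = 3374 N·s/m, so ζ = c/c_c = 1790/3374 = 0.5305.
ω_d = ω_n√(1 − ζ²) = 8.832 × √(1 − 0.281) = 7.487 rad/s.
f_d = ω_d/(2π) = 1.192 Hz.

1.19 Hz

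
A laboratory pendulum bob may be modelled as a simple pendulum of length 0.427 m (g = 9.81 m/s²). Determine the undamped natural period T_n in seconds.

1.31 s

For a simple pendulum ω_n = √(g/L) = √(9.81/0.427) = √22.97 = 4.793 rad/s.
T_n = 2π/ω_n = 6.283/4.793 = 1.311 s.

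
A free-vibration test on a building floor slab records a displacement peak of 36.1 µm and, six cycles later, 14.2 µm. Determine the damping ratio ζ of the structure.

0.0247

Logarithmic decrement δ = (1/n)·ln(x₀/x_n) = (1/6)·ln(36.1/14.2) = (1/6)·ln(2.542) = 0.1555.
ζ = δ/√(4π² + δ²) = 0.1555/√(39.48 + 0.0242) = 0.1555/6.285 = 0.02474.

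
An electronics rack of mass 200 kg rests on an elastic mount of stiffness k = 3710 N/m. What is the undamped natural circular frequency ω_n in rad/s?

ω_n = √(k/m) = √(3710/200) = √18.55 = 4.307 rad/s.

4.31 rad/s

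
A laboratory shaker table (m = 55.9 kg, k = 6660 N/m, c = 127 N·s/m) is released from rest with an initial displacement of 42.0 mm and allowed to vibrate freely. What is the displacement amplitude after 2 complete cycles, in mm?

ζ = c/(2√(km)) = 127/(2√(6660 × 55.9)) = 127/1220 = 0.1041.
Logarithmic decrement δ = 2πζ/√(1 − ζ²) = 2π × 0.1041/√(1 − 0.0108) = 0.6575.
After n cycles, x_n/x₀ = e^(−nδ), so x_2 = 42.0 × e^(−2 × 0.6575) = 42.0 × 0.2685 = 11.28 mm.

11.3 mm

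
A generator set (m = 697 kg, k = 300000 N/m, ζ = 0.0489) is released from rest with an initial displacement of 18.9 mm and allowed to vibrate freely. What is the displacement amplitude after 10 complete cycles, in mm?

Logarithmic decrement δ = 2πζ/√(1 − ζ²) = 2π × 0.04890/√(1 − 0.00239) = 0.3076.
After n cycles, x_n/x₀ = e^(−nδ), so x_10 = 18.9 × e^(−10 × 0.3076) = 18.9 × 0.04614 = 0.8720 mm.

0.872 mm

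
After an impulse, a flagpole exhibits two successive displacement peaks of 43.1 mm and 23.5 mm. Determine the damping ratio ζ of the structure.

Logarithmic decrement δ = (1/n)·ln(x₀/x_n) = (1/1)·ln(43.1/23.5) = (1/1)·ln(1.834) = 0.6065.
ζ = δ/√(4π² + δ²) = 0.6065/√(39.48 + 0.368) = 0.6065/6.312 = 0.09608.

0.0961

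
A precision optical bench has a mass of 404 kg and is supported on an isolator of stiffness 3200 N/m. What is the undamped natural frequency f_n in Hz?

0.448 Hz

ω_n = √(k/m) = √(3200/404) = √7.921 = 2.814 rad/s.
f_n = ω_n/(2π) = 2.814/6.283 = 0.4479 Hz.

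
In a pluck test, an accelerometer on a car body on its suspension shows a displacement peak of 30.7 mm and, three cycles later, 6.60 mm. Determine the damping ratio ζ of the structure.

Logarithmic decrement δ = (1/n)·ln(x₀/x_n) = (1/3)·ln(30.7/6.60) = (1/3)·ln(4.652) = 0.5124.
ζ = δ/√(4π² + δ²) = 0.5124/√(39.48 + 0.263) = 0.5124/6.304 = 0.08128.

0.0813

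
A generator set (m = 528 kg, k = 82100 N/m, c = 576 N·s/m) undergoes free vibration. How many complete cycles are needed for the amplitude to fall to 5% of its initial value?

11 cycles

ζ = c/(2√(km)) = 576/(2√(82100 × 528)) = 576/13170 = 0.04374.
Logarithmic decrement δ = 2πζ/√(1 − ζ²) = 2π × 0.04374/√(1 − 0.00191) = 0.2751.
x_n/x₀ = e^(−nδ) ≤ 0.05; take ln: n ≥ ln(1/0.05)/δ = 2.996/0.2751 = 10.89.
So 11 complete cycles are required.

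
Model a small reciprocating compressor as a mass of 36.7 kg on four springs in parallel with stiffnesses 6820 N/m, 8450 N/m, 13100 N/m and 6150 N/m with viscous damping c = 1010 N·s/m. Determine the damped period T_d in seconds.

Parallel springs add: k_eq = 6820 + 8450 + 13100 + 6150 = 34520 N/m.
ω_n = √(k_eq/m) = √(34520/36.7) = 30.67 rad/s.
Critical damping c_c = 2√(k_eq·m) = 2√(34520 × 36.7) = 2251 N·s/m, so ζ = c/c_c = 1010/2251 = 0.4487.
ω_d = ω_n√(1 − ζ²) = 30.67 × √(1 − 0.201) = 27.41 rad/s.
T_d = 2π/ω_d = 0.2292 s.

0.229 s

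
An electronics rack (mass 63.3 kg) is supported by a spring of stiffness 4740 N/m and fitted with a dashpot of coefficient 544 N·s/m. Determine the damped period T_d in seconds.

ω_n = √(k/m) = √(4740/63.3) = 8.653 rad/s.
Critical damping c_c = 2√(k·m) = 2√(4740 × 63.3) = 1096 N·s/m, so ζ = c/c_c = 544/1096 = 0.4966.
ω_d = ω_n√(1 − ζ²) = 8.653 × √(1 − 0.247) = 7.511 rad/s.
T_d = 2π/ω_d = 0.8365 s.

0.837 s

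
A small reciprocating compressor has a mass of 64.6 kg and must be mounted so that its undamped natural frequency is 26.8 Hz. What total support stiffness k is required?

ω_n = 2πf_n = 2π × 26.8 = 168.4 rad/s.
k = m·ω_n² = 64.6 × 168.4² = 64.6 × 28350 = 1832000 N/m.

1830000 N/m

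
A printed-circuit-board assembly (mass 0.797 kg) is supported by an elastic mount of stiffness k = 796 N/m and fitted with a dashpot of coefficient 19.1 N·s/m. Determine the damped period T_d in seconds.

ω_n = √(k/m) = √(796.0/0.797) = 31.60 rad/s.
Critical damping c_c = 2√(k·m) = 2√(796.0 × 0.797) = 50.38 N·s/m, so ζ = c/c_c = 19.1/50.38 = 0.3792.
ω_d = ω_n√(1 − ζ²) = 31.60 × √(1 − 0.144) = 29.24 rad/s.
T_d = 2π/ω_d = 0.2149 s.

0.215 s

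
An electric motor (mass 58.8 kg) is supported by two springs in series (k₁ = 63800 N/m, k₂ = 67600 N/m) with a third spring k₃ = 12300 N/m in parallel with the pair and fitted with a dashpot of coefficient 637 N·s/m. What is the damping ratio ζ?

0.196

Series pair: k_s = k₁k₂/(k₁+k₂) = (63800)(67600)/(63800 + 67600) = 32820 N/m. In parallel with k₃: k_eq = 32820 + 12300 = 45120 N/m.
ω_n = √(k_eq/m) = √(45120/58.8) = 27.70 rad/s.
Critical damping c_c = 2√(k_eq·m) = 2√(45120 × 58.8) = 3258 N·s/m, so ζ = c/c_c = 637/3258 = 0.1955.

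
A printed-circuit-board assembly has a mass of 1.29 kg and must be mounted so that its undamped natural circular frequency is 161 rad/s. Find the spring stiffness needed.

33400 N/m

k = m·ω_n² = 1.29 × 161.0² = 1.29 × 25920 = 33440 N/m.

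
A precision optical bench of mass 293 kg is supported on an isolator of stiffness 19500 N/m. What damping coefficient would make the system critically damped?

c_c = 2√(k·m) = 2√(19500 × 293) = 2 × 2390 = 4781 N·s/m.

4780 N·s/m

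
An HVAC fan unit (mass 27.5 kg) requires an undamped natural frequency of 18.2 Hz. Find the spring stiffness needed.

360000 N/m

ω_n = 2πf_n = 2π × 18.2 = 114.4 rad/s.
k = m·ω_n² = 27.5 × 114.4² = 27.5 × 13080 = 359600 N/m.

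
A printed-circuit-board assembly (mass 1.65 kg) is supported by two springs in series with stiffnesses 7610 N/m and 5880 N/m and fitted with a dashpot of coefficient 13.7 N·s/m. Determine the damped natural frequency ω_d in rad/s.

44.6 rad/s

Series springs: 1/k_eq = 1/7610 + 1/5880 = 0.0003015, so k_eq = 3317 N/m.
ω_n = √(k_eq/m) = √(3317/1.65) = 44.84 rad/s.
Critical damping c_c = 2√(k_eq·m) = 2√(3317 × 1.65) = 148.0 N·s/m, so ζ = c/c_c = 13.7/148.0 = 0.09259.
ω_d = ω_n√(1 − ζ²) = 44.84 × √(1 − 0.00857) = 44.64 rad/s.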